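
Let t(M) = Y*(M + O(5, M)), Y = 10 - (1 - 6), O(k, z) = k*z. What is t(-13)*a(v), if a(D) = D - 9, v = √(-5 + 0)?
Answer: 10530 - 1170*I*√5 ≈ 10530.0 - 2616.2*I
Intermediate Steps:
v = I*√5 (v = √(-5) = I*√5 ≈ 2.2361*I)
Y = 15 (Y = 10 - 1*(-5) = 10 + 5 = 15)
t(M) = 90*M (t(M) = 15*(M + 5*M) = 15*(6*M) = 90*M)
a(D) = -9 + D
t(-13)*a(v) = (90*(-13))*(-9 + I*√5) = -1170*(-9 + I*√5) = 10530 - 1170*I*√5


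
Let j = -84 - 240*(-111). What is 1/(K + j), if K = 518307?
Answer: 1/544863 ≈ 1.8353e-6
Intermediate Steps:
j = 26556 (j = -84 + 26640 = 26556)
1/(K + j) = 1/(518307 + 26556) = 1/544863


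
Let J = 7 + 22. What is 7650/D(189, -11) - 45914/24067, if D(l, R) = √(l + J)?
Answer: -45914/24067 + 3825*√218/109 ≈ 516.22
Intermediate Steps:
J = 29
D(l, R) = √(29 + l) (D(l, R) = √(l + 29) = √(29 + l))
7650/D(189, -11) - 45914/24067 = 7650/(√(29 + 189)) - 45914/24067 = 7650/(√218) - 45914*1/24067 = 7650*(√218/218) - 45914/24067 = 3825*√218/109 - 45914/24067 = -45914/24067 + 3825*√218/109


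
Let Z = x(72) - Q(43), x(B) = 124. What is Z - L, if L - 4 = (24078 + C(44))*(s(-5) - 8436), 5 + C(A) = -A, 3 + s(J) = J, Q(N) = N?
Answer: 202900953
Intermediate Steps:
s(J) = -3 + J
C(A) = -5 - A
L = -202900872 (L = 4 + (24078 + (-5 - 1*44))*((-3 - 5) - 8436) = 4 + (24078 + (-5 - 44))*(-8 - 8436) = 4 + (24078 - 49)*(-8444) = 4 + 24029*(-8444) = 4 - 202900876 = -202900872)
Z = 81 (Z = 124 - 1*43 = 124 - 43 = 81)
Z - L = 81 - 1*(-202900872) = 81 + 202900872 = 202900953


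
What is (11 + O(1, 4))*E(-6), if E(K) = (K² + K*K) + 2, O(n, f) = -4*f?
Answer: -370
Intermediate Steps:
E(K) = 2 + 2*K² (E(K) = (K² + K²) + 2 = 2*K² + 2 = 2 + 2*K²)
(11 + O(1, 4))*E(-6) = (11 - 4*4)*(2 + 2*(-6)²) = (11 - 16)*(2 + 2*36) = -5*(2 + 72) = -5*74 = -370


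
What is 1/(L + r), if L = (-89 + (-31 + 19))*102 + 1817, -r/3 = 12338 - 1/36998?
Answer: -36998/1683371999 ≈ -2.1979e-5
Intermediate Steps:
r = -1369443969/36998 (r = -3*(12338 - 1/36998) = -3*456481323/36998 = -1369443969/36998 ≈ -37014.)
L = -8485 (L = (-89 - 12)*102 + 1817 = -101*102 + 1817 = -10302 + 1817 = -8485)
1/(L + r) = 1/(-8485 - 1369443969/36998) = 1/(-1683371999/36998) = -36998/1683371999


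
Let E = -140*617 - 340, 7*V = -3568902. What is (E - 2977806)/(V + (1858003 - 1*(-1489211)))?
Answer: -10725841/9930798 ≈ -1.0801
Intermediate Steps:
V = -3568902/7 (V = (⅐)*(-3568902) = -3568902/7 ≈ -5.0984e+5)
E = -86720 (E = -86380 - 340 = -86720)
(E - 2977806)/(V + (1858003 - 1*(-1489211))) = (-86720 - 2977806)/(-3568902/7 + (1858003 - 1*(-1489211))) = -3064526/(-3568902/7 + (1858003 + 1489211)) = -3064526/(-3568902/7 + 3347214) = -3064526/19861596/7 = -3064526*7/19861596 = -10725841/9930798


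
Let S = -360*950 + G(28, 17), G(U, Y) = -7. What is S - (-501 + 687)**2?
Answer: -376603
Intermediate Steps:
S = -342007 (S = -360*950 - 7 = -342000 - 7 = -342007)
S - (-501 + 687)**2 = -342007 - (-501 + 687)**2 = -342007 - 1*186**2 = -342007 - 1*34596 = -342007 - 34596 = -376603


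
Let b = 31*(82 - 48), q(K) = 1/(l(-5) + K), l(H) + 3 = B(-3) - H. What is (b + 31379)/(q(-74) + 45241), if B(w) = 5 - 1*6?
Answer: 789203/1100864 ≈ 0.71689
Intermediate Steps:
B(w) = -1 (B(w) = 5 - 6 = -1)
l(H) = -4 - H (l(H) = -3 + (-1 - H) = -4 - H)
q(K) = 1/(1 + K) (q(K) = 1/((-4 - 1*(-5)) + K) = 1/((-4 + 5) + K) = 1/(1 + K))
b = 1054 (b = 31*34 = 1054)
(b + 31379)/(q(-74) + 45241) = (1054 + 31379)/(1/(1 - 74) + 45241) = 32433/(1/(-73) + 45241) = 32433/(-1/73 + 45241) = 32433/(3302592/73) = 32433*(73/3302592) = 789203/1100864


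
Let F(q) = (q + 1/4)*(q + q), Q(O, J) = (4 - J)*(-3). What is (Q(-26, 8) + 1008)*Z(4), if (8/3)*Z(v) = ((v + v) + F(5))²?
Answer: 11200365/8 ≈ 1.4000e+6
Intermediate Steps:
Q(O, J) = -12 + 3*J
F(q) = 2*q*(¼ + q) (F(q) = (q + ¼)*(2*q) = (¼ + q)*(2*q) = 2*q*(¼ + q))
Z(v) = 3*(105/2 + 2*v)²/8 (Z(v) = 3*((v + v) + (½)*5*(1 + 4*5))²/8 = 3*(2*v + (½)*5*(1 + 20))²/8 = 3*(2*v + (½)*5*21)²/8 = 3*(2*v + 105/2)²/8 = 3*(105/2 + 2*v)²/8)
(Q(-26, 8) + 1008)*Z(4) = ((-12 + 3*8) + 1008)*(3*(105 + 4*4)²/32) = ((-12 + 24) + 1008)*(3*(105 + 16)²/32) = (12 + 1008)*((3/32)*121²) = 1020*((3/32)*14641) = 1020*(43923/32) = 11200365/8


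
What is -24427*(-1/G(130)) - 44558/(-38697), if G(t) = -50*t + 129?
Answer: -661372601/246538587 ≈ -2.6826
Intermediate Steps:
G(t) = 129 - 50*t
-24427*(-1/G(130)) - 44558/(-38697) = -24427*(-1/(129 - 50*130)) - 44558/(-38697) = -24427*(-1/(129 - 6500)) - 44558*(-1/38697) = -24427/((-1*(-6371))) + 44558/38697 = -24427/6371 + 44558/38697 = -661372601/246538587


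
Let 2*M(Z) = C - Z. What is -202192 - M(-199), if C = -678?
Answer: -403905/2 ≈ -2.0195e+5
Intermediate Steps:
M(Z) = -339 - Z/2 (M(Z) = (-678 - Z)/2 = -339 - Z/2)
-202192 - M(-199) = -202192 - (-339 - ½*(-199)) = -202192 - (-339 + 199/2) = -202192 - 1*(-479/2) = -202192 + 479/2 = -403905/2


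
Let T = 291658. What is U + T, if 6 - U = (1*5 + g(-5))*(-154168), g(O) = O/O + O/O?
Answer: 1370840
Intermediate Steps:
g(O) = 2 (g(O) = 1 + 1 = 2)
U = 1079182 (U = 6 - (1*5 + 2)*(-154168) = 6 - (5 + 2)*(-154168) = 6 - 7*(-154168) = 6 - 1*(-1079176) = 6 + 1079176 = 1079182)
U + T = 1079182 + 291658 = 1370840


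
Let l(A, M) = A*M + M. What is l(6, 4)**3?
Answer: 21952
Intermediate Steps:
l(A, M) = M + A*M
l(6, 4)**3 = (4*(1 + 6))**3 = (4*7)**3 = 28**3 = 21952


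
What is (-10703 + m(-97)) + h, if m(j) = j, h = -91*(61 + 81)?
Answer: -23722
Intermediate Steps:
h = -12922 (h = -91*142 = -12922)
(-10703 + m(-97)) + h = (-10703 - 97) - 12922 = -10800 - 12922 = -23722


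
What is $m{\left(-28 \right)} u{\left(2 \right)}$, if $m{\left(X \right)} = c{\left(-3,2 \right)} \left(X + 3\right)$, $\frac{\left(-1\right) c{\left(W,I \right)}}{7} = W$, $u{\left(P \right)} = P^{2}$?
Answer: $-2100$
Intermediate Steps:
$c{\left(W,I \right)} = - 7 W$
$m{\left(X \right)} = 63 + 21 X$ ($m{\left(X \right)} = \left(-7\right) \left(-3\right) \left(X + 3\right) = 21 \left(3 + X\right) = 63 + 21 X$)
$m{\left(-28 \right)} u{\left(2 \right)} = \left(63 + 21 \left(-28\right)\right) 2^{2} = \left(63 - 588\right) 4 = \left(-525\right) 4 = -2100$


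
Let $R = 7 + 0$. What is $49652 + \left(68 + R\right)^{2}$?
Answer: $55277$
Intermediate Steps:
$R = 7$
$49652 + \left(68 + R\right)^{2} = 49652 + \left(68 + 7\right)^{2} = 49652 + 75^{2} = 49652 + 5625 = 55277$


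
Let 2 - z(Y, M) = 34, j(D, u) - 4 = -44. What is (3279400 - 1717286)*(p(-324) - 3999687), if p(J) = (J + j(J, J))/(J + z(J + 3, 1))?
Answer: -556068926037928/89 ≈ -6.2480e+12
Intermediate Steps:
j(D, u) = -40 (j(D, u) = 4 - 44 = -40)
z(Y, M) = -32 (z(Y, M) = 2 - 1*34 = 2 - 34 = -32)
p(J) = (-40 + J)/(-32 + J) (p(J) = (J - 40)/(J - 32) = (-40 + J)/(-32 + J))
(3279400 - 1717286)*(p(-324) - 3999687) = (3279400 - 1717286)*((-40 - 324)/(-32 - 324) - 3999687) = 1562114*(-364/(-356) - 3999687) = 1562114*(-1/356*(-364) - 3999687) = 1562114*(91/89 - 3999687) = 1562114*(-355972052/89) = -556068926037928/89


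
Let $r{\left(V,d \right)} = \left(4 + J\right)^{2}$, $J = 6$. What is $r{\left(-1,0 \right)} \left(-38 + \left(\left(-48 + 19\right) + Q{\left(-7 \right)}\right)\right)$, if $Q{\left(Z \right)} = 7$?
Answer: $-6000$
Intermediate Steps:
$r{\left(V,d \right)} = 100$ ($r{\left(V,d \right)} = \left(4 + 6\right)^{2} = 10^{2} = 100$)
$r{\left(-1,0 \right)} \left(-38 + \left(\left(-48 + 19\right) + Q{\left(-7 \right)}\right)\right) = 100 \left(-38 + \left(\left(-48 + 19\right) + 7\right)\right) = 100 \left(-38 + \left(-29 + 7\right)\right) = 100 \left(-38 - 22\right) = 100 \left(-60\right) = -6000$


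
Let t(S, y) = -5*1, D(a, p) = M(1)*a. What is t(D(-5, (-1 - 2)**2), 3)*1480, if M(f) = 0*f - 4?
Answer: -7400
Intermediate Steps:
M(f) = -4 (M(f) = 0 - 4 = -4)
D(a, p) = -4*a
t(S, y) = -5
t(D(-5, (-1 - 2)**2), 3)*1480 = -5*1480 = -7400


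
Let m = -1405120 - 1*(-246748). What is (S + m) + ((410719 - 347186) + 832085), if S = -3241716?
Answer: -3504470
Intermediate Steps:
m = -1158372 (m = -1405120 + 246748 = -1158372)
(S + m) + ((410719 - 347186) + 832085) = (-3241716 - 1158372) + ((410719 - 347186) + 832085) = -4400088 + (63533 + 832085) = -4400088 + 895618 = -3504470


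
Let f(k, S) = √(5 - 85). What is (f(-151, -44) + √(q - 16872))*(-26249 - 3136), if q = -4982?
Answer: I*(-205695*√446 - 117540*√5) ≈ -4.6068e+6*I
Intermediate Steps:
f(k, S) = 4*I*√5 (f(k, S) = √(-80) = 4*I*√5)
(f(-151, -44) + √(q - 16872))*(-26249 - 3136) = (4*I*√5 + √(-4982 - 16872))*(-26249 - 3136) = (4*I*√5 + √(-21854))*(-29385) = (4*I*√5 + 7*I*√446)*(-29385) = -205695*I*√446 - 117540*I*√5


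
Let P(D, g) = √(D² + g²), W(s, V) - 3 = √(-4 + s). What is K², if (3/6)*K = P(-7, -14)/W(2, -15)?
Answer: 980/(3 + I*√2)² ≈ 56.694 - 68.724*I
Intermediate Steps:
W(s, V) = 3 + √(-4 + s)
K = 14*√5/(3 + I*√2) (K = 2*(√((-7)² + (-14)²)/(3 + √(-4 + 2))) = 2*(√(49 + 196)/(3 + √(-2))) = 2*(√245/(3 + I*√2)) = 2*((7*√5)/(3 + I*√2)) = 2*(7*√5/(3 + I*√2)) = 14*√5/(3 + I*√2) ≈ 8.5377 - 4.0247*I)
K² = (42*√5/11 - 14*I*√10/11)²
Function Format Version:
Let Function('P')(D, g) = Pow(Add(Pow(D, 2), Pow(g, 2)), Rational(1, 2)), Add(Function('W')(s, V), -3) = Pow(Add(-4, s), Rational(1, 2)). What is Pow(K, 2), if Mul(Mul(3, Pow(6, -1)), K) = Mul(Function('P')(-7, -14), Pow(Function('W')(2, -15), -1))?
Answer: Mul(980, Pow(Add(3, Mul(I, Pow(2, Rational(1, 2)))), -2)) ≈ Add(56.694, Mul(-68.724, I))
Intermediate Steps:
Function('W')(s, V) = Add(3, Pow(Add(-4, s), Rational(1, 2)))
K = Mul(14, Pow(5, Rational(1, 2)), Pow(Add(3, Mul(I, Pow(2, Rational(1, 2)))), -1)) (K = Mul(2, Mul(Pow(Add(Pow(-7, 2), Pow(-14, 2)), Rational(1, 2)), Pow(Add(3, Pow(Add(-4, 2), Rational(1, 2))), -1))) = Mul(2, Mul(Pow(Add(49, 196), Rational(1, 2)), Pow(Add(3, Pow(-2, Rational(1, 2))), -1))) = Mul(2, Mul(Pow(245, Rational(1, 2)), Pow(Add(3, Mul(I, Pow(2, Rational(1, 2)))), -1))) = Mul(2, Mul(Mul(7, Pow(5, Rational(1, 2))), Pow(Add(3, Mul(I, Pow(2, Rational(1, 2)))), -1))) = Mul(2, Mul(7, Pow(5, Rational(1, 2)), Pow(Add(3, Mul(I, Pow(2, Rational(1, 2)))), -1))) = Mul(14, Pow(5, Rational(1, 2)), Pow(Add(3, Mul(I, Pow(2, Rational(1, 2)))), -1)) ≈ Add(8.5377, Mul(-4.0247, I)))
Pow(K, 2) = Pow(Add(Mul(Rational(42, 11), Pow(5, Rational(1, 2))), Mul(Rational(-14, 11), I, Pow(10, Rational(1, 2)))), 2)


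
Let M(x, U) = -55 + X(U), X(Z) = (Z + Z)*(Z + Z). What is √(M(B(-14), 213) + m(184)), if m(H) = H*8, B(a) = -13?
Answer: √182893 ≈ 427.66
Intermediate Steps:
X(Z) = 4*Z² (X(Z) = (2*Z)*(2*Z) = 4*Z²)
m(H) = 8*H
M(x, U) = -55 + 4*U²
√(M(B(-14), 213) + m(184)) = √((-55 + 4*213²) + 8*184) = √((-55 + 4*45369) + 1472) = √((-55 + 181476) + 1472) = √(181421 + 1472) = √182893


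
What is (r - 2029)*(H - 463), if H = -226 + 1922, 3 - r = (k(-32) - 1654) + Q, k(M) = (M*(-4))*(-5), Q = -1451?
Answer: 2119527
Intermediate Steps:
k(M) = 20*M (k(M) = -4*M*(-5) = 20*M)
r = 3748 (r = 3 - ((20*(-32) - 1654) - 1451) = 3 - ((-640 - 1654) - 1451) = 3 - (-2294 - 1451) = 3 - 1*(-3745) = 3 + 3745 = 3748)
H = 1696
(r - 2029)*(H - 463) = (3748 - 2029)*(1696 - 463) = 1719*1233 = 2119527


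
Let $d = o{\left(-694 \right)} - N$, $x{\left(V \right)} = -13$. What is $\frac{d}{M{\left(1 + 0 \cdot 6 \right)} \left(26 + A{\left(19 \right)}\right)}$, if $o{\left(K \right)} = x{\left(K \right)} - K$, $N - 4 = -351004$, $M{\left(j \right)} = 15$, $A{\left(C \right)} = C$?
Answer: $\frac{117227}{225} \approx 521.01$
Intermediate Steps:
$N = -351000$ ($N = 4 - 351004 = -351000$)
$o{\left(K \right)} = -13 - K$
$d = 351681$ ($d = \left(-13 - -694\right) - -351000 = \left(-13 + 694\right) + 351000 = 681 + 351000 = 351681$)
$\frac{d}{M{\left(1 + 0 \cdot 6 \right)} \left(26 + A{\left(19 \right)}\right)} = \frac{351681}{15 \left(26 + 19\right)} = \frac{351681}{15 \cdot 45} = \frac{351681}{675} = 351681 \cdot \frac{1}{675} = \frac{117227}{225}$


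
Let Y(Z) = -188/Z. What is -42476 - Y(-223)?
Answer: -9472336/223 ≈ -42477.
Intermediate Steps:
-42476 - Y(-223) = -42476 - (-188)/(-223) = -42476 - (-188)*(-1)/223 = -42476 - 1*188/223 = -42476 - 188/223 = -9472336/223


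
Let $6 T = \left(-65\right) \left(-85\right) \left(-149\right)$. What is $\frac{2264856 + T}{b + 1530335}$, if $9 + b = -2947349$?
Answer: $- \frac{12765911}{8502138} \approx -1.5015$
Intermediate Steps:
$T = - \frac{823225}{6}$ ($T = \frac{\left(-65\right) \left(-85\right) \left(-149\right)}{6} = \frac{5525 \left(-149\right)}{6} = \frac{1}{6} \left(-823225\right) = - \frac{823225}{6} \approx -1.372 \cdot 10^{5}$)
$b = -2947358$ ($b = -9 - 2947349 = -2947358$)
$\frac{2264856 + T}{b + 1530335} = \frac{2264856 - \frac{823225}{6}}{-2947358 + 1530335} = \frac{12765911}{6 \left(-1417023\right)} = \frac{12765911}{6} \left(- \frac{1}{1417023}\right) = - \frac{12765911}{8502138}$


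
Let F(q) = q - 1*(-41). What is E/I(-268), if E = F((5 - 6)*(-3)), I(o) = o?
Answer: -11/67 ≈ -0.16418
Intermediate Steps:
F(q) = 41 + q (F(q) = q + 41 = 41 + q)
E = 44 (E = 41 + (5 - 6)*(-3) = 41 - 1*(-3) = 41 + 3 = 44)
E/I(-268) = 44/(-268) = 44*(-1/268) = -11/67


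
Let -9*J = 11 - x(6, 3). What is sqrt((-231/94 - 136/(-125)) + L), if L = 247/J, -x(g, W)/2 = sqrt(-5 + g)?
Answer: I*sqrt(951910270)/2350 ≈ 13.129*I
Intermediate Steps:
x(g, W) = -2*sqrt(-5 + g)
J = -13/9 (J = -(11 - (-2)*sqrt(-5 + 6))/9 = -(11 - (-2)*sqrt(1))/9 = -(11 - (-2))/9 = -(11 - 1*(-2))/9 = -(11 + 2)/9 = -1/9*13 = -13/9 ≈ -1.4444)
L = -171 (L = 247/(-13/9) = 247*(-9/13) = -171)
sqrt((-231/94 - 136/(-125)) + L) = sqrt((-231/94 - 136/(-125)) - 171) = sqrt((-231*1/94 - 136*(-1/125)) - 171) = sqrt((-231/94 + 136/125) - 171) = sqrt(-16091/11750 - 171) = sqrt(-2025341/11750) = I*sqrt(951910270)/2350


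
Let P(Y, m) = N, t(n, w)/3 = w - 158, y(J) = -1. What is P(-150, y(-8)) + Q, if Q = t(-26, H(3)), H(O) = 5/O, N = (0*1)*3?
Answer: -469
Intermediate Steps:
N = 0 (N = 0*3 = 0)
t(n, w) = -474 + 3*w (t(n, w) = 3*(w - 158) = 3*(-158 + w) = -474 + 3*w)
P(Y, m) = 0
Q = -469 (Q = -474 + 3*(5/3) = -474 + 5 = -469)
P(-150, y(-8)) + Q = 0 - 469 = -469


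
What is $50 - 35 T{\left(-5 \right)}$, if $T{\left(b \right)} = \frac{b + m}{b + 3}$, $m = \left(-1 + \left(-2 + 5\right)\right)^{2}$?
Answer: $\frac{65}{2} \approx 32.5$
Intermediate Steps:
$m = 4$ ($m = \left(-1 + 3\right)^{2} = 2^{2} = 4$)
$T{\left(b \right)} = \frac{4 + b}{3 + b}$ ($T{\left(b \right)} = \frac{b + 4}{b + 3} = \frac{4 + b}{3 + b}$)
$50 - 35 T{\left(-5 \right)} = 50 - 35 \frac{4 - 5}{3 - 5} = 50 - 35 \frac{1}{-2} \left(-1\right) = 50 - 35 \left(\left(- \frac{1}{2}\right) \left(-1\right)\right) = 50 - \frac{35}{2} = \frac{65}{2}$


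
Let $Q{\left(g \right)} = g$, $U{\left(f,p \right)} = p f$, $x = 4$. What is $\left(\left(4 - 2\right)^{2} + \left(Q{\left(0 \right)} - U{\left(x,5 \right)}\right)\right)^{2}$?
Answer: $256$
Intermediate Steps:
$U{\left(f,p \right)} = f p$
$\left(\left(4 - 2\right)^{2} + \left(Q{\left(0 \right)} - U{\left(x,5 \right)}\right)\right)^{2} = \left(\left(4 - 2\right)^{2} + \left(0 - 4 \cdot 5\right)\right)^{2} = \left(2^{2} + \left(0 - 20\right)\right)^{2} = \left(4 + \left(0 - 20\right)\right)^{2} = \left(4 - 20\right)^{2} = \left(-16\right)^{2} = 256$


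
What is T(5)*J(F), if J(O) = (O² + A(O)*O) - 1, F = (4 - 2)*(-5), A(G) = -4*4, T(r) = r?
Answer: 1295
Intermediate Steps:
A(G) = -16
F = -10 (F = 2*(-5) = -10)
J(O) = -1 + O² - 16*O (J(O) = (O² - 16*O) - 1 = -1 + O² - 16*O)
T(5)*J(F) = 5*(-1 + (-10)² - 16*(-10)) = 5*(-1 + 100 + 160) = 5*259 = 1295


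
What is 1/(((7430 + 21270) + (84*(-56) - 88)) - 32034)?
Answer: -1/8126 ≈ -0.00012306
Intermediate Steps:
1/(((7430 + 21270) + (84*(-56) - 88)) - 32034) = 1/((28700 + (-4704 - 88)) - 32034) = 1/((28700 - 4792) - 32034) = 1/(23908 - 32034) = 1/(-8126) = -1/8126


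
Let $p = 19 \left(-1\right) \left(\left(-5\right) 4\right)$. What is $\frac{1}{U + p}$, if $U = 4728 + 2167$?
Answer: $\frac{1}{7275} \approx 0.00013746$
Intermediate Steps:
$p = 380$ ($p = \left(-19\right) \left(-20\right) = 380$)
$U = 6895$
$\frac{1}{U + p} = \frac{1}{6895 + 380} = \frac{1}{7275}$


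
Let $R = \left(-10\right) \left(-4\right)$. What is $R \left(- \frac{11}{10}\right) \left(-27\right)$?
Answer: $1188$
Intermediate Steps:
$R = 40$
$R \left(- \frac{11}{10}\right) \left(-27\right) = 40 \left(- \frac{11}{10}\right) \left(-27\right) = \left(-44\right) \left(-27\right) = 1188$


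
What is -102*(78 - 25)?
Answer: -5406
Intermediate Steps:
-102*(78 - 25) = -102*53 = -5406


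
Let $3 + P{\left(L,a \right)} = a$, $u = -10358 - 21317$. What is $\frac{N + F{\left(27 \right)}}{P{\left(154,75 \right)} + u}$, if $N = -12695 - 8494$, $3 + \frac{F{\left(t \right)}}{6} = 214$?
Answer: $\frac{19923}{31603} \approx 0.63041$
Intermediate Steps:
$u = -31675$
$P{\left(L,a \right)} = -3 + a$
$F{\left(t \right)} = 1266$ ($F{\left(t \right)} = -18 + 6 \cdot 214 = -18 + 1284 = 1266$)
$N = -21189$
$\frac{N + F{\left(27 \right)}}{P{\left(154,75 \right)} + u} = \frac{-21189 + 1266}{\left(-3 + 75\right) - 31675} = - \frac{19923}{72 - 31675} = - \frac{19923}{-31603} = \left(-19923\right) \left(- \frac{1}{31603}\right) = \frac{19923}{31603}$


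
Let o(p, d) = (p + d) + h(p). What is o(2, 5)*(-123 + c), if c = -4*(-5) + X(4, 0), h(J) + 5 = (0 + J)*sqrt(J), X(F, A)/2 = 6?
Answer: -182 - 182*sqrt(2) ≈ -439.39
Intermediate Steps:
X(F, A) = 12 (X(F, A) = 2*6 = 12)
h(J) = -5 + J**(3/2) (h(J) = -5 + (0 + J)*sqrt(J) = -5 + J*sqrt(J) = -5 + J**(3/2))
c = 32 (c = -4*(-5) + 12 = 20 + 12 = 32)
o(p, d) = -5 + d + p + p**(3/2) (o(p, d) = (p + d) + (-5 + p**(3/2)) = (d + p) + (-5 + p**(3/2)) = -5 + d + p + p**(3/2))
o(2, 5)*(-123 + c) = (-5 + 5 + 2 + 2**(3/2))*(-123 + 32) = (-5 + 5 + 2 + 2*sqrt(2))*(-91) = (2 + 2*sqrt(2))*(-91) = -182 - 182*sqrt(2)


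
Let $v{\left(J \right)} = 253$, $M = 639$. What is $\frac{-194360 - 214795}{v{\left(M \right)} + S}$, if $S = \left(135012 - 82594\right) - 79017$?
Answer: $\frac{136385}{8782} \approx 15.53$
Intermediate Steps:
$S = -26599$ ($S = 52418 - 79017 = -26599$)
$\frac{-194360 - 214795}{v{\left(M \right)} + S} = \frac{-194360 - 214795}{253 - 26599} = - \frac{409155}{-26346} = \left(-409155\right) \left(- \frac{1}{26346}\right) = \frac{136385}{8782}$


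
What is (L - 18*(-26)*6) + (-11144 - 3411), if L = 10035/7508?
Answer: -88186441/7508 ≈ -11746.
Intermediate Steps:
L = 10035/7508 (L = 10035*(1/7508) = 10035/7508 ≈ 1.3366)
(L - 18*(-26)*6) + (-11144 - 3411) = (10035/7508 - 18*(-26)*6) + (-11144 - 3411) = (10035/7508 + 468*6) - 14555 = (10035/7508 + 2808) - 14555 = 21092499/7508 - 14555 = -88186441/7508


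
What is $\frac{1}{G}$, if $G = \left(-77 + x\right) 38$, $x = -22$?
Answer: $- \frac{1}{3762} \approx -0.00026582$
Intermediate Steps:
$G = -3762$ ($G = \left(-77 - 22\right) 38 = \left(-99\right) 38 = -3762$)
$\frac{1}{G} = \frac{1}{-3762} = - \frac{1}{3762}$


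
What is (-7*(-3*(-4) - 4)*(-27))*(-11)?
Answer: -16632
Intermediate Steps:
(-7*(-3*(-4) - 4)*(-27))*(-11) = (-7*(12 - 4)*(-27))*(-11) = (-7*8*(-27))*(-11) = -56*(-27)*(-11) = 1512*(-11) = -16632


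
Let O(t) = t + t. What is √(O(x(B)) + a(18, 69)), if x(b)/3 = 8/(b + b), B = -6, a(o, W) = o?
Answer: √14 ≈ 3.7417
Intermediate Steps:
x(b) = 12/b (x(b) = 3*(8/(b + b)) = 3*(8/((2*b))) = 3*(8*(1/(2*b))) = 3*(4/b) = 12/b)
O(t) = 2*t
√(O(x(B)) + a(18, 69)) = √(2*(12/(-6)) + 18) = √(2*(12*(-⅙)) + 18) = √(2*(-2) + 18) = √(-4 + 18) = √14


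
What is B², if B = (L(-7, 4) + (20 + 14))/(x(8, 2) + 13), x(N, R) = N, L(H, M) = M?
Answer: 1444/441 ≈ 3.2744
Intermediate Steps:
B = 38/21 (B = (4 + (20 + 14))/(8 + 13) = (4 + 34)/21 = 38*(1/21) = 38/21 ≈ 1.8095)
B² = (38/21)² = 1444/441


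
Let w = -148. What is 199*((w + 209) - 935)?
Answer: -173926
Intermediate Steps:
199*((w + 209) - 935) = 199*((-148 + 209) - 935) = 199*(61 - 935) = 199*(-874) = -173926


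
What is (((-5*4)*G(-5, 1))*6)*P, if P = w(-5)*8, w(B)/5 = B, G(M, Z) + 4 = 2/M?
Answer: -105600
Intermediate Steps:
G(M, Z) = -4 + 2/M
w(B) = 5*B
P = -200 (P = (5*(-5))*8 = -25*8 = -200)
(((-5*4)*G(-5, 1))*6)*P = (((-5*4)*(-4 + 2/(-5)))*6)*(-200) = (-20*(-4 + 2*(-⅕))*6)*(-200) = (-20*(-4 - ⅖)*6)*(-200) = (-20*(-22/5)*6)*(-200) = (88*6)*(-200) = 528*(-200) = -105600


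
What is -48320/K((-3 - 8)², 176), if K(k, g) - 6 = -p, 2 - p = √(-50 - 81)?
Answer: -193280/147 + 48320*I*√131/147 ≈ -1314.8 + 3762.2*I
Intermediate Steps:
p = 2 - I*√131 (p = 2 - √(-50 - 81) = 2 - √(-131) = 2 - I*√131 ≈ 2.0 - 11.446*I)
K(k, g) = 4 + I*√131 (K(k, g) = 6 - (2 - I*√131) = 6 + (-2 + I*√131) = 4 + I*√131)
-48320/K((-3 - 8)², 176) = -48320/(4 + I*√131)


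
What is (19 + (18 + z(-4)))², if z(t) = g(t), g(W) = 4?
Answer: 1681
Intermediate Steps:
z(t) = 4
(19 + (18 + z(-4)))² = (19 + (18 + 4))² = (19 + 22)² = 41² = 1681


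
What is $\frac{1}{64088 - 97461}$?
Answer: $- \frac{1}{33373} \approx -2.9964 \cdot 10^{-5}$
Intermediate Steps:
$\frac{1}{64088 - 97461} = \frac{1}{-33373} = - \frac{1}{33373}$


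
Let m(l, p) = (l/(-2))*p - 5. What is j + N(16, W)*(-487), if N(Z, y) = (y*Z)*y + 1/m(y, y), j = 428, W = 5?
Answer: -6802046/35 ≈ -1.9434e+5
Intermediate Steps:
m(l, p) = -5 - l*p/2 (m(l, p) = (-l/2)*p - 5 = -l*p/2 - 5 = -5 - l*p/2)
N(Z, y) = 1/(-5 - y²/2) + Z*y² (N(Z, y) = (y*Z)*y + 1/(-5 - y*y/2) = (Z*y)*y + 1/(-5 - y²/2) = Z*y² + 1/(-5 - y²/2) = 1/(-5 - y²/2) + Z*y²)
j + N(16, W)*(-487) = 428 + ((-2 + 16*5²*(10 + 5²))/(10 + 5²))*(-487) = 428 + ((-2 + 16*25*(10 + 25))/(10 + 25))*(-487) = 428 + ((-2 + 16*25*35)/35)*(-487) = 428 + ((-2 + 14000)/35)*(-487) = 428 + ((1/35)*13998)*(-487) = 428 + (13998/35)*(-487) = 428 - 6817026/35 = -6802046/35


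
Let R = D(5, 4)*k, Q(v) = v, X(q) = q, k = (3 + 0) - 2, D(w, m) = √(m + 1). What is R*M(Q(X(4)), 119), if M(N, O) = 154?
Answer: 154*√5 ≈ 344.35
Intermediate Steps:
D(w, m) = √(1 + m)
k = 1 (k = 3 - 2 = 1)
R = √5 (R = √(1 + 4)*1 = √5*1 = √5 ≈ 2.2361)
R*M(Q(X(4)), 119) = √5*154 = 154*√5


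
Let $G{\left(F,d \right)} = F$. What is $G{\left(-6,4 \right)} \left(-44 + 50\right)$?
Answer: $-36$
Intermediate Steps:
$G{\left(-6,4 \right)} \left(-44 + 50\right) = - 6 \left(-44 + 50\right) = \left(-6\right) 6 = -36$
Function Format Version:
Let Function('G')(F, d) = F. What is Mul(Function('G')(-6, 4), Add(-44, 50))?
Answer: -36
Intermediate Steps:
Mul(Function('G')(-6, 4), Add(-44, 50)) = Mul(-6, Add(-44, 50)) = Mul(-6, 6) = -36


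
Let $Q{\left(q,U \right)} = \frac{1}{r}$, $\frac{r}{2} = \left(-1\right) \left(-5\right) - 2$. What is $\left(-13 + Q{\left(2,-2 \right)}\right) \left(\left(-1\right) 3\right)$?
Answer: $\frac{77}{2} \approx 38.5$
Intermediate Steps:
$r = 6$ ($r = 2 \left(\left(-1\right) \left(-5\right) - 2\right) = 2 \left(5 - 2\right) = 2 \cdot 3 = 6$)
$Q{\left(q,U \right)} = \frac{1}{6}$
$\left(-13 + Q{\left(2,-2 \right)}\right) \left(\left(-1\right) 3\right) = \left(-13 + \frac{1}{6}\right) \left(\left(-1\right) 3\right) = \left(- \frac{77}{6}\right) \left(-3\right) = \frac{77}{2}$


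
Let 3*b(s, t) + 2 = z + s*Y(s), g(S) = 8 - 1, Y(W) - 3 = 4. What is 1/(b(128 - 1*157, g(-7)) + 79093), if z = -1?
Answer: 3/237073 ≈ 1.2654e-5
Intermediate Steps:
Y(W) = 7 (Y(W) = 3 + 4 = 7)
g(S) = 7
b(s, t) = -1 + 7*s/3 (b(s, t) = -⅔ + (-1 + s*7)/3 = -⅔ + (-1 + 7*s)/3 = -⅔ + (-⅓ + 7*s/3) = -1 + 7*s/3)
1/(b(128 - 1*157, g(-7)) + 79093) = 1/((-1 + 7*(128 - 1*157)/3) + 79093) = 1/((-1 + 7*(128 - 157)/3) + 79093) = 1/((-1 + (7/3)*(-29)) + 79093) = 1/((-1 - 203/3) + 79093) = 1/(-206/3 + 79093) = 1/(237073/3) = 3/237073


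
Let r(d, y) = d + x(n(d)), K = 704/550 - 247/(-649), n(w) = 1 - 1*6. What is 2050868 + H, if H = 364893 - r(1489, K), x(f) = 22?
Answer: 2414250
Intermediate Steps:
n(w) = -5 (n(w) = 1 - 6 = -5)
K = 26943/16225 (K = 704*(1/550) - 247*(-1/649) = 32/25 + 247/649 = 26943/16225 ≈ 1.6606)
r(d, y) = 22 + d (r(d, y) = d + 22 = 22 + d)
H = 363382 (H = 364893 - (22 + 1489) = 364893 - 1*1511 = 364893 - 1511 = 363382)
2050868 + H = 2050868 + 363382 = 2414250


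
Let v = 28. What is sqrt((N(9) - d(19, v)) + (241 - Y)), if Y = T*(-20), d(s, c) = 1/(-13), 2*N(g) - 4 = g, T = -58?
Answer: I*sqrt(616798)/26 ≈ 30.206*I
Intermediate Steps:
N(g) = 2 + g/2
d(s, c) = -1/13
Y = 1160 (Y = -58*(-20) = 1160)
sqrt((N(9) - d(19, v)) + (241 - Y)) = sqrt(((2 + (1/2)*9) - 1*(-1/13)) + (241 - 1*1160)) = sqrt(((2 + 9/2) + 1/13) + (241 - 1160)) = sqrt((13/2 + 1/13) - 919) = sqrt(171/26 - 919) = sqrt(-23723/26) = I*sqrt(616798)/26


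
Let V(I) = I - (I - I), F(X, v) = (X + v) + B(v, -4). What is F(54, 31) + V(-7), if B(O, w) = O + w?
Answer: 105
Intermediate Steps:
F(X, v) = -4 + X + 2*v (F(X, v) = (X + v) + (v - 4) = (X + v) + (-4 + v) = -4 + X + 2*v)
V(I) = I (V(I) = I - 1*0 = I + 0 = I)
F(54, 31) + V(-7) = (-4 + 54 + 2*31) - 7 = (-4 + 54 + 62) - 7 = 112 - 7 = 105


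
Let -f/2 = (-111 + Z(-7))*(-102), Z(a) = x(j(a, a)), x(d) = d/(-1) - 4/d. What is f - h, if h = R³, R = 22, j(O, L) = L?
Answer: -222232/7 ≈ -31747.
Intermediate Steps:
x(d) = -d - 4/d (x(d) = d*(-1) - 4/d = -d - 4/d)
Z(a) = -a - 4/a
h = 10648 (h = 22³ = 10648)
f = -147696/7 (f = -2*(-111 + (-1*(-7) - 4/(-7)))*(-102) = -2*(-111 + (7 - 4*(-⅐)))*(-102) = -2*(-111 + (7 + 4/7))*(-102) = -2*(-111 + 53/7)*(-102) = -(-1448)*(-102)/7 = -2*73848/7 = -147696/7 ≈ -21099.)
f - h = -147696/7 - 1*10648 = -147696/7 - 10648 = -222232/7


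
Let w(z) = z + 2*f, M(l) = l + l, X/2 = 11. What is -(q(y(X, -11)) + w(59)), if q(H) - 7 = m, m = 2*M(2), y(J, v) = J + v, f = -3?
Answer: -68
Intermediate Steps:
X = 22 (X = 2*11 = 22)
M(l) = 2*l
m = 8 (m = 2*(2*2) = 2*4 = 8)
w(z) = -6 + z (w(z) = z + 2*(-3) = z - 6 = -6 + z)
q(H) = 15 (q(H) = 7 + 8 = 15)
-(q(y(X, -11)) + w(59)) = -(15 + (-6 + 59)) = -(15 + 53) = -1*68 = -68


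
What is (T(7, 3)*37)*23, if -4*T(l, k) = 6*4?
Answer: -5106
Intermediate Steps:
T(l, k) = -6 (T(l, k) = -3*4/2 = -¼*24 = -6)
(T(7, 3)*37)*23 = -6*37*23 = -222*23 = -5106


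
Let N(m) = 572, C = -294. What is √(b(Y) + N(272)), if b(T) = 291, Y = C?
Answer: √863 ≈ 29.377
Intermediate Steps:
Y = -294
√(b(Y) + N(272)) = √(291 + 572) = √863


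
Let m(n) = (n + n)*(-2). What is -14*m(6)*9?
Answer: 3024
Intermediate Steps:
m(n) = -4*n (m(n) = (2*n)*(-2) = -4*n)
-14*m(6)*9 = -(-56)*6*9 = -14*(-24)*9 = 336*9 = 3024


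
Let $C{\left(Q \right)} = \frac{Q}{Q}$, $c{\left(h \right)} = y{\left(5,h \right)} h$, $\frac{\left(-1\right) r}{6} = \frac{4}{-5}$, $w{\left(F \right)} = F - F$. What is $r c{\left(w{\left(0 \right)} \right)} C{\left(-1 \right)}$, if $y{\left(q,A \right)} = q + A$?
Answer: $0$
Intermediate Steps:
$w{\left(F \right)} = 0$
$y{\left(q,A \right)} = A + q$
$r = \frac{24}{5}$ ($r = - 6 \frac{4}{-5} = - 6 \cdot 4 \left(- \frac{1}{5}\right) = \left(-6\right) \left(- \frac{4}{5}\right) = \frac{24}{5} \approx 4.8$)
$c{\left(h \right)} = h \left(5 + h\right)$ ($c{\left(h \right)} = \left(h + 5\right) h = \left(5 + h\right) h = h \left(5 + h\right)$)
$C{\left(Q \right)} = 1$
$r c{\left(w{\left(0 \right)} \right)} C{\left(-1 \right)} = \frac{24 \cdot 0 \left(5 + 0\right)}{5} \cdot 1 = \frac{24 \cdot 0 \cdot 5}{5} \cdot 1 = \frac{24}{5} \cdot 0 \cdot 1 = 0 \cdot 1 = 0$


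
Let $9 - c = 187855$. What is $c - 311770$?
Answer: $-499616$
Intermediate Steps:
$c = -187846$ ($c = 9 - 187855 = -187846$)
$c - 311770 = -187846 - 311770 = -499616$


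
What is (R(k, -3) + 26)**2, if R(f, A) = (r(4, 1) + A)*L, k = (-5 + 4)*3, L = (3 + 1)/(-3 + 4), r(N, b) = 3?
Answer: 676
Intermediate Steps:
L = 4 (L = 4/1 = 4*1 = 4)
k = -3 (k = -1*3 = -3)
R(f, A) = 12 + 4*A (R(f, A) = (3 + A)*4 = 12 + 4*A)
(R(k, -3) + 26)**2 = ((12 + 4*(-3)) + 26)**2 = ((12 - 12) + 26)**2 = (0 + 26)**2 = 26**2 = 676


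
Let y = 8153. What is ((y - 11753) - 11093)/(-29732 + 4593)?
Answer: 14693/25139 ≈ 0.58447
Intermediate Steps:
((y - 11753) - 11093)/(-29732 + 4593) = ((8153 - 11753) - 11093)/(-29732 + 4593) = (-3600 - 11093)/(-25139) = -14693*(-1/25139) = 14693/25139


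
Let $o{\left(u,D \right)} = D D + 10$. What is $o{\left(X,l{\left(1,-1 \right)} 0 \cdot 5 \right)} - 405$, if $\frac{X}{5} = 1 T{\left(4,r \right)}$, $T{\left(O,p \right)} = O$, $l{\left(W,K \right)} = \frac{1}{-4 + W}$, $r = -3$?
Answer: $-395$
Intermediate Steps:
$X = 20$ ($X = 5 \cdot 1 \cdot 4 = 5 \cdot 4 = 20$)
$o{\left(u,D \right)} = 10 + D^{2}$ ($o{\left(u,D \right)} = D^{2} + 10 = 10 + D^{2}$)
$o{\left(X,l{\left(1,-1 \right)} 0 \cdot 5 \right)} - 405 = \left(10 + \left(\frac{1}{-4 + 1} \cdot 0 \cdot 5\right)^{2}\right) - 405 = \left(10 + \left(\frac{1}{-3} \cdot 0 \cdot 5\right)^{2}\right) - 405 = \left(10 + \left(\left(- \frac{1}{3}\right) 0 \cdot 5\right)^{2}\right) - 405 = \left(10 + \left(0 \cdot 5\right)^{2}\right) - 405 = \left(10 + 0^{2}\right) - 405 = \left(10 + 0\right) - 405 = 10 - 405 = -395$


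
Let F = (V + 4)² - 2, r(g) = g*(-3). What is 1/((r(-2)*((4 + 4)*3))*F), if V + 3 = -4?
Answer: 1/1008 ≈ 0.00099206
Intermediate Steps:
V = -7 (V = -3 - 4 = -7)
r(g) = -3*g
F = 7 (F = (-7 + 4)² - 2 = (-3)² - 2 = 9 - 2 = 7)
1/((r(-2)*((4 + 4)*3))*F) = 1/(((-3*(-2))*((4 + 4)*3))*7) = 1/((6*(8*3))*7) = 1/((6*24)*7) = 1/(144*7) = 1/1008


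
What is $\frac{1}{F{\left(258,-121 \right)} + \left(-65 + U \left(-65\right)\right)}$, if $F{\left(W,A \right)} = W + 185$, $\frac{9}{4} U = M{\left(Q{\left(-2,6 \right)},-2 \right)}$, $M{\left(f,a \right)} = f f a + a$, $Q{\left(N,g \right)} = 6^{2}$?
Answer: $\frac{9}{677842} \approx 1.3277 \cdot 10^{-5}$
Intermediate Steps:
$Q{\left(N,g \right)} = 36$
$M{\left(f,a \right)} = a + a f^{2}$ ($M{\left(f,a \right)} = f^{2} a + a = a f^{2} + a = a + a f^{2}$)
$U = - \frac{10376}{9}$ ($U = \frac{4 \left(- 2 \left(1 + 36^{2}\right)\right)}{9} = \frac{4 \left(- 2 \left(1 + 1296\right)\right)}{9} = \frac{4 \left(\left(-2\right) 1297\right)}{9} = \frac{4}{9} \left(-2594\right) = - \frac{10376}{9} \approx -1152.9$)
$F{\left(W,A \right)} = 185 + W$
$\frac{1}{F{\left(258,-121 \right)} + \left(-65 + U \left(-65\right)\right)} = \frac{1}{\left(185 + 258\right) - - \frac{673855}{9}} = \frac{1}{443 + \left(-65 + \frac{674440}{9}\right)} = \frac{1}{443 + \frac{673855}{9}} = \frac{1}{\frac{677842}{9}} = \frac{9}{677842}$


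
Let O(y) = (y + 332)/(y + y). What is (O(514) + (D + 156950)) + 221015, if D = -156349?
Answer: 113911047/514 ≈ 2.2162e+5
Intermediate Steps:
O(y) = (332 + y)/(2*y) (O(y) = (332 + y)/((2*y)) = (332 + y)*(1/(2*y)) = (332 + y)/(2*y))
(O(514) + (D + 156950)) + 221015 = ((1/2)*(332 + 514)/514 + (-156349 + 156950)) + 221015 = ((1/2)*(1/514)*846 + 601) + 221015 = (423/514 + 601) + 221015 = 309337/514 + 221015 = 113911047/514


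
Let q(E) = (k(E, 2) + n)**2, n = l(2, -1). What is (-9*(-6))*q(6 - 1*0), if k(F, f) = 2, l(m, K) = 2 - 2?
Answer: 216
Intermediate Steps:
l(m, K) = 0
n = 0
q(E) = 4 (q(E) = (2 + 0)**2 = 2**2 = 4)
(-9*(-6))*q(6 - 1*0) = -9*(-6)*4 = 54*4 = 216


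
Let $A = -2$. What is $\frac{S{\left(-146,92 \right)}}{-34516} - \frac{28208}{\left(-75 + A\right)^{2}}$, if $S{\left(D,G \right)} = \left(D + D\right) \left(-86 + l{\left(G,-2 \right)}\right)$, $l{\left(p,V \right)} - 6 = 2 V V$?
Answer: $- \frac{274569656}{51161341} \approx -5.3667$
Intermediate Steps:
$l{\left(p,V \right)} = 6 + 2 V^{2}$ ($l{\left(p,V \right)} = 6 + 2 V V = 6 + 2 V^{2}$)
$S{\left(D,G \right)} = - 144 D$ ($S{\left(D,G \right)} = \left(D + D\right) \left(-86 + \left(6 + 2 \left(-2\right)^{2}\right)\right) = 2 D \left(-86 + \left(6 + 2 \cdot 4\right)\right) = 2 D \left(-86 + \left(6 + 8\right)\right) = 2 D \left(-86 + 14\right) = 2 D \left(-72\right) = - 144 D$)
$\frac{S{\left(-146,92 \right)}}{-34516} - \frac{28208}{\left(-75 + A\right)^{2}} = \frac{\left(-144\right) \left(-146\right)}{-34516} - \frac{28208}{\left(-75 - 2\right)^{2}} = 21024 \left(- \frac{1}{34516}\right) - \frac{28208}{\left(-77\right)^{2}} = - \frac{5256}{8629} - \frac{28208}{5929} = - \frac{274569656}{51161341}$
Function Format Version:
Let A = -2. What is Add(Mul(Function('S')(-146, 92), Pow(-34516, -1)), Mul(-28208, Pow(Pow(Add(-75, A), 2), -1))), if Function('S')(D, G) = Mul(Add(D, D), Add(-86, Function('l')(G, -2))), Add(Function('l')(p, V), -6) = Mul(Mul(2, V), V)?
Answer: Rational(-274569656, 51161341) ≈ -5.3667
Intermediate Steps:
Function('l')(p, V) = Add(6, Mul(2, Pow(V, 2))) (Function('l')(p, V) = Add(6, Mul(Mul(2, V), V)) = Add(6, Mul(2, Pow(V, 2))))
Function('S')(D, G) = Mul(-144, D) (Function('S')(D, G) = Mul(Add(D, D), Add(-86, Add(6, Mul(2, Pow(-2, 2))))) = Mul(Mul(2, D), Add(-86, Add(6, Mul(2, 4)))) = Mul(Mul(2, D), Add(-86, Add(6, 8))) = Mul(Mul(2, D), Add(-86, 14)) = Mul(Mul(2, D), -72) = Mul(-144, D))
Add(Mul(Function('S')(-146, 92), Pow(-34516, -1)), Mul(-28208, Pow(Pow(Add(-75, A), 2), -1))) = Add(Mul(Mul(-144, -146), Pow(-34516, -1)), Mul(-28208, Pow(Pow(Add(-75, -2), 2), -1))) = Add(Mul(21024, Rational(-1, 34516)), Mul(-28208, Pow(Pow(-77, 2), -1))) = Add(Rational(-5256, 8629), Mul(-28208, Pow(5929, -1))) = Add(Rational(-5256, 8629), Mul(-28208, Rational(1, 5929))) = Add(Rational(-5256, 8629), Rational(-28208, 5929)) = Rational(-274569656, 51161341)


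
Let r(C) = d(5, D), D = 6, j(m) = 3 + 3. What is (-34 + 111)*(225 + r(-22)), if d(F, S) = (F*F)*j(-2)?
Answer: 28875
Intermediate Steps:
j(m) = 6
d(F, S) = 6*F² (d(F, S) = (F*F)*6 = F²*6 = 6*F²)
r(C) = 150 (r(C) = 6*5² = 6*25 = 150)
(-34 + 111)*(225 + r(-22)) = (-34 + 111)*(225 + 150) = 77*375 = 28875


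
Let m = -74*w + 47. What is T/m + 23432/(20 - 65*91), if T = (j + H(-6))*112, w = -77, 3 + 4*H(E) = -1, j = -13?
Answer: -1918136/451557 ≈ -4.2478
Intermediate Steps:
H(E) = -1 (H(E) = -3/4 + (1/4)*(-1) = -3/4 - 1/4 = -1)
m = 5745 (m = -74*(-77) + 47 = 5698 + 47 = 5745)
T = -1568 (T = (-13 - 1)*112 = -14*112 = -1568)
T/m + 23432/(20 - 65*91) = -1568/5745 + 23432/(20 - 65*91) = -1568*1/5745 + 23432/(20 - 5915) = -1568/5745 + 23432/(-5895) = -1568/5745 + 23432*(-1/5895) = -1568/5745 - 23432/5895 = -1918136/451557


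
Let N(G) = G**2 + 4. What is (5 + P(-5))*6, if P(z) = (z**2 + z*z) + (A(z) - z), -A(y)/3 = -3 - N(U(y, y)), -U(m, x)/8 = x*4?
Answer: 461286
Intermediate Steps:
U(m, x) = -32*x (U(m, x) = -8*x*4 = -32*x)
N(G) = 4 + G**2
A(y) = 21 + 3072*y**2 (A(y) = -3*(-3 - (4 + (-32*y)**2)) = -3*(-3 - (4 + 1024*y**2)) = -3*(-3 + (-4 - 1024*y**2)) = -3*(-7 - 1024*y**2) = 21 + 3072*y**2)
P(z) = 21 - z + 3074*z**2 (P(z) = (z**2 + z*z) + ((21 + 3072*z**2) - z) = (z**2 + z**2) + (21 - z + 3072*z**2) = 2*z**2 + (21 - z + 3072*z**2) = 21 - z + 3074*z**2)
(5 + P(-5))*6 = (5 + (21 - 1*(-5) + 3074*(-5)**2))*6 = (5 + (21 + 5 + 3074*25))*6 = (5 + (21 + 5 + 76850))*6 = (5 + 76876)*6 = 76881*6 = 461286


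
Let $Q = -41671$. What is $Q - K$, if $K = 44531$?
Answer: $-86202$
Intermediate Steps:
$Q - K = -41671 - 44531 = -86202$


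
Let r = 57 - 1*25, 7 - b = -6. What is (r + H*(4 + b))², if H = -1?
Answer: 225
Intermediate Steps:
b = 13 (b = 7 - 1*(-6) = 7 + 6 = 13)
r = 32 (r = 57 - 25 = 32)
(r + H*(4 + b))² = (32 - (4 + 13))² = (32 - 1*17)² = (32 - 17)² = 15² = 225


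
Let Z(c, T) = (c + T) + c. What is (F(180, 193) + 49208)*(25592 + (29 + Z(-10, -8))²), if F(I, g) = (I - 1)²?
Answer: 2079405657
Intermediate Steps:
F(I, g) = (-1 + I)²
Z(c, T) = T + 2*c (Z(c, T) = (T + c) + c = T + 2*c)
(F(180, 193) + 49208)*(25592 + (29 + Z(-10, -8))²) = ((-1 + 180)² + 49208)*(25592 + (29 + (-8 + 2*(-10)))²) = (179² + 49208)*(25592 + (29 + (-8 - 20))²) = (32041 + 49208)*(25592 + (29 - 28)²) = 81249*(25592 + 1²) = 81249*(25592 + 1) = 81249*25593 = 2079405657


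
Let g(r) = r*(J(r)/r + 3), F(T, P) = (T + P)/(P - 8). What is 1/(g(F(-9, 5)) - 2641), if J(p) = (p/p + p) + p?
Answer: -3/7900 ≈ -0.00037975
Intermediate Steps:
J(p) = 1 + 2*p (J(p) = (1 + p) + p = 1 + 2*p)
F(T, P) = (P + T)/(-8 + P)
g(r) = r*(3 + (1 + 2*r)/r) (g(r) = r*((1 + 2*r)/r + 3) = r*(3 + (1 + 2*r)/r))
1/(g(F(-9, 5)) - 2641) = 1/((1 + 5*((5 - 9)/(-8 + 5))) - 2641) = 1/((1 + 5*(-4/(-3))) - 2641) = 1/((1 + 5*(-⅓*(-4))) - 2641) = 1/((1 + 5*(4/3)) - 2641) = 1/((1 + 20/3) - 2641) = 1/(23/3 - 2641) = 1/(-7900/3) = -3/7900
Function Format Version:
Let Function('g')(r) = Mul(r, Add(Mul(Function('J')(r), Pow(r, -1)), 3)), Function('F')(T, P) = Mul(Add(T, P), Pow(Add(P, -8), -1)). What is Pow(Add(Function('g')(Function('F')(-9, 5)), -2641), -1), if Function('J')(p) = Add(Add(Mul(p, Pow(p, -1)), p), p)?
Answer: Rational(-3, 7900) ≈ -0.00037975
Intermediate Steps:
Function('J')(p) = Add(1, Mul(2, p)) (Function('J')(p) = Add(Add(1, p), p) = Add(1, Mul(2, p)))
Function('F')(T, P) = Mul(Pow(Add(-8, P), -1), Add(P, T)) (Function('F')(T, P) = Mul(Add(P, T), Pow(Add(-8, P), -1)) = Mul(Pow(Add(-8, P), -1), Add(P, T)))
Function('g')(r) = Mul(r, Add(3, Mul(Pow(r, -1), Add(1, Mul(2, r))))) (Function('g')(r) = Mul(r, Add(Mul(Add(1, Mul(2, r)), Pow(r, -1)), 3)) = Mul(r, Add(Mul(Pow(r, -1), Add(1, Mul(2, r))), 3)) = Mul(r, Add(3, Mul(Pow(r, -1), Add(1, Mul(2, r))))))
Pow(Add(Function('g')(Function('F')(-9, 5)), -2641), -1) = Pow(Add(Add(1, Mul(5, Mul(Pow(Add(-8, 5), -1), Add(5, -9)))), -2641), -1) = Pow(Add(Add(1, Mul(5, Mul(Pow(-3, -1), -4))), -2641), -1) = Pow(Add(Add(1, Mul(5, Mul(Rational(-1, 3), -4))), -2641), -1) = Pow(Add(Add(1, Mul(5, Rational(4, 3))), -2641), -1) = Pow(Add(Add(1, Rational(20, 3)), -2641), -1) = Pow(Add(Rational(23, 3), -2641), -1) = Pow(Rational(-7900, 3), -1) = Rational(-3, 7900)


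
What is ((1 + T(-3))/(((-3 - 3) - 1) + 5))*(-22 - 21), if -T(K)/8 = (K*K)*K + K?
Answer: 10363/2 ≈ 5181.5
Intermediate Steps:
T(K) = -8*K - 8*K³ (T(K) = -8*((K*K)*K + K) = -8*(K²*K + K) = -8*(K³ + K) = -8*(K + K³) = -8*K - 8*K³)
((1 + T(-3))/(((-3 - 3) - 1) + 5))*(-22 - 21) = ((1 - 8*(-3)*(1 + (-3)²))/(((-3 - 3) - 1) + 5))*(-22 - 21) = ((1 - 8*(-3)*(1 + 9))/((-6 - 1) + 5))*(-43) = ((1 - 8*(-3)*10)/(-7 + 5))*(-43) = ((1 + 240)/(-2))*(-43) = (241*(-½))*(-43) = -241/2*(-43) = 10363/2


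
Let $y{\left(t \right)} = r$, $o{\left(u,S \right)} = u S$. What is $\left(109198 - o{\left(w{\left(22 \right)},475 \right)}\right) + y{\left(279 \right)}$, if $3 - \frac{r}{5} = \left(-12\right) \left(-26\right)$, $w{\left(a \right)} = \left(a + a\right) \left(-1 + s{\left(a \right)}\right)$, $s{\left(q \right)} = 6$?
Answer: $3153$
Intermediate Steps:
$w{\left(a \right)} = 10 a$ ($w{\left(a \right)} = \left(a + a\right) \left(-1 + 6\right) = 2 a 5 = 10 a$)
$o{\left(u,S \right)} = S u$
$r = -1545$ ($r = 15 - 5 \left(\left(-12\right) \left(-26\right)\right) = 15 - 1560 = -1545$)
$y{\left(t \right)} = -1545$
$\left(109198 - o{\left(w{\left(22 \right)},475 \right)}\right) + y{\left(279 \right)} = \left(109198 - 475 \cdot 10 \cdot 22\right) - 1545 = \left(109198 - 475 \cdot 220\right) - 1545 = \left(109198 - 104500\right) - 1545 = 4698 - 1545 = 3153$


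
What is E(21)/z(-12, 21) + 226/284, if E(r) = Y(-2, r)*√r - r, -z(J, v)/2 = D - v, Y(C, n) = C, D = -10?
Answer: 1006/2201 - √21/31 ≈ 0.30924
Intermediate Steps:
z(J, v) = 20 + 2*v (z(J, v) = -2*(-10 - v) = 20 + 2*v)
E(r) = -r - 2*√r (E(r) = -2*√r - r = -r - 2*√r)
E(21)/z(-12, 21) + 226/284 = (-1*21 - 2*√21)/(20 + 2*21) + 226/284 = (-21 - 2*√21)/(20 + 42) + 226*(1/284) = (-21 - 2*√21)/62 + 113/142 = (-21 - 2*√21)*(1/62) + 113/142 = (-21/62 - √21/31) + 113/142 = 1006/2201 - √21/31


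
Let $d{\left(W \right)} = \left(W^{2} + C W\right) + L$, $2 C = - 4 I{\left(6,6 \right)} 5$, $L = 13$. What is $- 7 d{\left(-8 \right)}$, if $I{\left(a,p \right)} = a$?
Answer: $-3899$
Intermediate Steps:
$C = -60$ ($C = \frac{\left(-4\right) 6 \cdot 5}{2} = \frac{\left(-24\right) 5}{2} = \frac{1}{2} \left(-120\right) = -60$)
$d{\left(W \right)} = 13 + W^{2} - 60 W$ ($d{\left(W \right)} = \left(W^{2} - 60 W\right) + 13 = 13 + W^{2} - 60 W$)
$- 7 d{\left(-8 \right)} = - 7 \left(13 + \left(-8\right)^{2} - -480\right) = - 7 \left(13 + 64 + 480\right) = \left(-7\right) 557 = -3899$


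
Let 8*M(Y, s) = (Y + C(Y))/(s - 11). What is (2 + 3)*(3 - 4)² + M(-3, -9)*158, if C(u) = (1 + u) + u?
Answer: 129/10 ≈ 12.900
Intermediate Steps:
C(u) = 1 + 2*u
M(Y, s) = (1 + 3*Y)/(8*(-11 + s)) (M(Y, s) = ((Y + (1 + 2*Y))/(s - 11))/8 = ((1 + 3*Y)/(-11 + s))/8 = (1 + 3*Y)/(8*(-11 + s)))
(2 + 3)*(3 - 4)² + M(-3, -9)*158 = (2 + 3)*(3 - 4)² + ((1 + 3*(-3))/(8*(-11 - 9)))*158 = 5*(-1)² + ((⅛)*(1 - 9)/(-20))*158 = 5*1 + ((⅛)*(-1/20)*(-8))*158 = 5 + (1/20)*158 = 5 + 79/10 = 129/10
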